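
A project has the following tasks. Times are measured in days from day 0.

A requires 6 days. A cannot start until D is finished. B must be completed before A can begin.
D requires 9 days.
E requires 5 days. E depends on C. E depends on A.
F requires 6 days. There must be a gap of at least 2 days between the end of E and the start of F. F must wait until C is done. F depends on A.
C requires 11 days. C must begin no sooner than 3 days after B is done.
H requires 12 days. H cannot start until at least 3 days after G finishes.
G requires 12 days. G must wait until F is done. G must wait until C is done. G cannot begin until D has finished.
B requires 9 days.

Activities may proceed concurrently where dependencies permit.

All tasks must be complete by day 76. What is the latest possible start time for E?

36

H has no dependents, so it just needs to finish by day 76. Starting by 76 − 12 = day 64 achieves that.
Since H (must start by day 64, minus 3-day gap → day 61) depends on it, G must finish by day 61. Backing off its 12-day duration gives a latest start of day 49.
F feeds into G (must start by day 49); so F must finish by day 49 and therefore start by day 43.
Since F (must start by day 43, minus 2-day gap → day 41) depends on it, E must finish by day 41. Backing off its 5-day duration gives a latest start of day 36.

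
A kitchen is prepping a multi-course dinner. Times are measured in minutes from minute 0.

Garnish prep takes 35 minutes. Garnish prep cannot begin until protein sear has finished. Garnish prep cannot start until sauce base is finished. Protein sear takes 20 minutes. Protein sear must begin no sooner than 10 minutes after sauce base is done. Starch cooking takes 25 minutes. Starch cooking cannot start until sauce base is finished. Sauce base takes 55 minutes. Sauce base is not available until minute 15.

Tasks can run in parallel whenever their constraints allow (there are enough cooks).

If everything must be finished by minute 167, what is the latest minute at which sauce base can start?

To finish by minute 167, garnish prep (duration 35) must start no later than minute 132.
Protein sear feeds into garnish prep (must start by minute 132); so protein sear must finish by minute 132 and therefore start by minute 112.
Starch cooking must finish by minute 167; it takes 25 minutes, so it must start by 167 − 25 = minute 142.
For sauce base: protein sear (must start by minute 112, minus 10-minute gap → minute 102); starch cooking (must start by minute 142); garnish prep (must start by minute 132). The most restrictive is minute 102; with a 55-minute duration, sauce base must start by minute 47.

47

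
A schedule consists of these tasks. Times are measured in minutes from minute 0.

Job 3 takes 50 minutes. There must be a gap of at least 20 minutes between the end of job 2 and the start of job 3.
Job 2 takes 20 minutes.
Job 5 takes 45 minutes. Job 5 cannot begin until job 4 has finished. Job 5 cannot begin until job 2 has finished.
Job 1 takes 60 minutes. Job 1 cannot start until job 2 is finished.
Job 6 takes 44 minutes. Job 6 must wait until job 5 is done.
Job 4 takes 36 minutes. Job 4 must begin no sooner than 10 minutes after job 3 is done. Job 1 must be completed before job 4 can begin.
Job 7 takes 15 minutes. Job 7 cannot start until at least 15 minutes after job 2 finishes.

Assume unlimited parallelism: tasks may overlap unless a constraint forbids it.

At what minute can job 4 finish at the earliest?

Job 2 has no prerequisites, so it starts at minute 0 and finishes at minute 20.
After job 2 (finishes minute 20, plus 20-minute gap → minute 40), job 3 can start at minute 40 and finishes at minute 90.
After job 2 (finishes minute 20), job 1 can start at minute 20 and finishes at minute 80.
For job 4: job 3 (finishes minute 90, plus 10-minute gap → minute 100); job 1 (finishes minute 80). Taking the maximum gives a start of minute 100, and it finishes at 100 + 36 = minute 136.

136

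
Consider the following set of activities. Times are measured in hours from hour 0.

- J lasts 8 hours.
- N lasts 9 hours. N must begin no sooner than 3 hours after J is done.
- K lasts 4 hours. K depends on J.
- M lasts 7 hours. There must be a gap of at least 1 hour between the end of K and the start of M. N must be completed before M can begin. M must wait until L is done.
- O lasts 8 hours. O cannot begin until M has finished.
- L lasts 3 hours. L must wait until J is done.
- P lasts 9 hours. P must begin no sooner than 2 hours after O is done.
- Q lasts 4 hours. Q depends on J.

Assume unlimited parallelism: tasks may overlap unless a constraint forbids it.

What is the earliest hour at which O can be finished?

J can start immediately at hour 0; it finishes at hour 8.
N waits on J (finishes hour 8, plus 3-hour gap → hour 11), so it starts at hour 11 and finishes at 11 + 9 = hour 20.
After J (finishes hour 8), L can start at hour 8 and finishes at hour 11.
After J (finishes hour 8), K can start at hour 8 and finishes at hour 12.
For M: K (finishes hour 12, plus 1-hour gap → hour 13); N (finishes hour 20); L (finishes hour 11). Taking the maximum gives a start of hour 20, and it finishes at 20 + 7 = hour 27.
After M (finishes hour 27), O can start at hour 27 and finishes at hour 35.

35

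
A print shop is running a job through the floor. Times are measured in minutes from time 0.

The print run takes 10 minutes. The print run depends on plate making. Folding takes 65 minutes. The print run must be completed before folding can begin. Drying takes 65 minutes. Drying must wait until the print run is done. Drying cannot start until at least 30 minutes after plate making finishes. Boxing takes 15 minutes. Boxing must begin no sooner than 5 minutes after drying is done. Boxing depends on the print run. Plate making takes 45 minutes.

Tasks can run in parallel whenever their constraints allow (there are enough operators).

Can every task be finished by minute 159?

No

Plate making has no prerequisites, so it starts at minute 0 and finishes at minute 45.
After plate making (finishes minute 45), the print run can start at minute 45 and finishes at minute 55.
Folding cannot begin until the print run (finishes minute 55). It runs from minute 55 to 55 + 65 = minute 120.
Drying has to wait for the print run (finishes minute 55); plate making (finishes minute 45, plus 30-minute gap → minute 75). The latest of these is minute 75, so drying runs minute 75 to 75 + 65 = minute 140.
Boxing cannot start until drying (finishes minute 140, plus 5-minute gap → minute 145); the print run (finishes minute 55). The controlling bound is minute 145, so boxing finishes at 145 + 15 = minute 160.
The earliest everything can be done is minute 160, which is after the deadline of 159, so it is not possible.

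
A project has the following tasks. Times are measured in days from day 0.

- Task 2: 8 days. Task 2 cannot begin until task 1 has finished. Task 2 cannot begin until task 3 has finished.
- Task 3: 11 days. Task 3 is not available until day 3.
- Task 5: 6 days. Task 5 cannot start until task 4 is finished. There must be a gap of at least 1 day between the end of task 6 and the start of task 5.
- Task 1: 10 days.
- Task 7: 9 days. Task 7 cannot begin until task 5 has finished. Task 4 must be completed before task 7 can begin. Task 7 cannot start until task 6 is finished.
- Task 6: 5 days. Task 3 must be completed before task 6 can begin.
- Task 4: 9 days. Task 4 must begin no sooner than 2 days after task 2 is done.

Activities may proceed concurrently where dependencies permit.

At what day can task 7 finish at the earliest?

After its own release at day 3, task 3 can start at day 3 and finishes at day 14.
Task 6 cannot begin until task 3 (finishes day 14). It runs from day 14 to 14 + 5 = day 19.
Task 1 has no prerequisites, so it starts at day 0 and finishes at day 10.
Task 2 cannot start until task 1 (finishes day 10); task 3 (finishes day 14). The controlling bound is day 14, so task 2 finishes at 14 + 8 = day 22.
After task 2 (finishes day 22, plus 2-day gap → day 24), task 4 can start at day 24 and finishes at day 33.
Task 5 has to wait for task 4 (finishes day 33); task 6 (finishes day 19, plus 1-day gap → day 20). The latest of these is day 33, so task 5 runs day 33 to 33 + 6 = day 39.
Task 7 has to wait for task 5 (finishes day 39); task 4 (finishes day 33); task 6 (finishes day 19). The latest of these is day 39, so task 7 runs day 39 to 39 + 9 = day 48.

48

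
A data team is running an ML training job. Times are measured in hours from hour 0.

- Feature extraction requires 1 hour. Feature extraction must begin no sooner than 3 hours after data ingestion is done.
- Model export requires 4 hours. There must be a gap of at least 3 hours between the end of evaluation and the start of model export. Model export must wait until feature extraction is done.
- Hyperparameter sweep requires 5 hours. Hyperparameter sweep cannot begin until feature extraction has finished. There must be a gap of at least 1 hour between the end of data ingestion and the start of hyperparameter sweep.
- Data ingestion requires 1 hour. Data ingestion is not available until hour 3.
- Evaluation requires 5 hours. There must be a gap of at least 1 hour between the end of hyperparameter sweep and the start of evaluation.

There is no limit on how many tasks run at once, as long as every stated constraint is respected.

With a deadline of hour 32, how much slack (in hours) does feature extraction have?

6

Data ingestion waits on its own release at hour 3, so it starts at hour 3 and finishes at 3 + 1 = hour 4.
Feature extraction cannot begin until data ingestion (finishes hour 4, plus 3-hour gap → hour 7). It runs from hour 7 to 7 + 1 = hour 8.

Working backward from the deadline:
Model export has no dependents, so it just needs to finish by hour 32. Starting by 32 − 4 = hour 28 achieves that.
Evaluation feeds into model export (must start by hour 28, minus 3-hour gap → hour 25); so evaluation must finish by hour 25 and therefore start by hour 20.
Hyperparameter sweep feeds into evaluation (must start by hour 20, minus 1-hour gap → hour 19); so hyperparameter sweep must finish by hour 19 and therefore start by hour 14.
Feature extraction must finish in time for hyperparameter sweep (must start by hour 14); model export (must start by hour 28). The tightest is hour 14, so feature extraction must start by 14 − 1 = hour 13.
So feature extraction can start as early as hour 7 and as late as hour 13, giving 13 − 7 = 6 hours of slack.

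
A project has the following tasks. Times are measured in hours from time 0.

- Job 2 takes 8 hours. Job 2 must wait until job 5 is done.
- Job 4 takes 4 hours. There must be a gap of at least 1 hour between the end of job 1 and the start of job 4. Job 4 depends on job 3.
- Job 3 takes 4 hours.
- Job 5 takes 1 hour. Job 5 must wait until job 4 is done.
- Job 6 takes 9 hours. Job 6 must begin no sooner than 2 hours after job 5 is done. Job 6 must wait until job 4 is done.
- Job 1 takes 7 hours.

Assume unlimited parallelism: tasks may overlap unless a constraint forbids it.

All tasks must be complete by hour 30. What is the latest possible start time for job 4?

14

To finish by hour 30, job 2 (duration 8) must start no later than hour 22.
Job 6 has no dependents, so it just needs to finish by hour 30. Starting by 30 − 9 = hour 21 achieves that.
Job 5 must finish in time for job 2 (must start by hour 22); job 6 (must start by hour 21, minus 2-hour gap → hour 19). The tightest is hour 19, so job 5 must start by 19 − 1 = hour 18.
For job 4: job 5 (must start by hour 18); job 6 (must start by hour 21). The most restrictive is hour 18; with a 4-hour duration, job 4 must start by hour 14.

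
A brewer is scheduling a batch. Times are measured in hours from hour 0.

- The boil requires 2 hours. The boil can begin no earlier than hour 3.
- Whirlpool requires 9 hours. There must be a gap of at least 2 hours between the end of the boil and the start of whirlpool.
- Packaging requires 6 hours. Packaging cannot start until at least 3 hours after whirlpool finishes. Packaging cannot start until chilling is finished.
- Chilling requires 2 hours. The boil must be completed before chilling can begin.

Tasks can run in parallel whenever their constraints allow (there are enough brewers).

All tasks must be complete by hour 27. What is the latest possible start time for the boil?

5

Packaging must finish by hour 27; it takes 6 hours, so it must start by 27 − 6 = hour 21.
Since packaging (must start by hour 21, minus 3-hour gap → hour 18) depends on it, whirlpool must finish by hour 18. Backing off its 9-hour duration gives a latest start of hour 9.
Chilling must finish before packaging (must start by hour 21). With a 2-hour duration, chilling must start by 21 − 2 = hour 19.
For the boil: whirlpool (must start by hour 9, minus 2-hour gap → hour 7); chilling (must start by hour 19). The most restrictive is hour 7; with a 2-hour duration, the boil must start by hour 5.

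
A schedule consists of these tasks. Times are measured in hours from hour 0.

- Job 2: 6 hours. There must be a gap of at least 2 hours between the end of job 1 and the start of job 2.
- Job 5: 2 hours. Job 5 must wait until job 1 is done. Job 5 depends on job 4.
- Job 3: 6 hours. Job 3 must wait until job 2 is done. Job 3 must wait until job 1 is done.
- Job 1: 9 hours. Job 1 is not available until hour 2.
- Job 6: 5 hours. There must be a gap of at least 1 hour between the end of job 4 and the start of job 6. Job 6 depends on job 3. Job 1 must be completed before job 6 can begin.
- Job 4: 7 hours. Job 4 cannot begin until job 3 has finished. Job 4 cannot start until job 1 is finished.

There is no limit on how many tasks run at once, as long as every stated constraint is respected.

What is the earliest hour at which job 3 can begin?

Job 1 waits on its own release at hour 2, so it starts at hour 2 and finishes at 2 + 9 = hour 11.
Job 2 waits on job 1 (finishes hour 11, plus 2-hour gap → hour 13), so it starts at hour 13 and finishes at 13 + 6 = hour 19.
Job 3 waits on job 2 (finishes hour 19); job 1 (finishes hour 11). The latest of these is hour 19, which is the earliest job 3 can start.

19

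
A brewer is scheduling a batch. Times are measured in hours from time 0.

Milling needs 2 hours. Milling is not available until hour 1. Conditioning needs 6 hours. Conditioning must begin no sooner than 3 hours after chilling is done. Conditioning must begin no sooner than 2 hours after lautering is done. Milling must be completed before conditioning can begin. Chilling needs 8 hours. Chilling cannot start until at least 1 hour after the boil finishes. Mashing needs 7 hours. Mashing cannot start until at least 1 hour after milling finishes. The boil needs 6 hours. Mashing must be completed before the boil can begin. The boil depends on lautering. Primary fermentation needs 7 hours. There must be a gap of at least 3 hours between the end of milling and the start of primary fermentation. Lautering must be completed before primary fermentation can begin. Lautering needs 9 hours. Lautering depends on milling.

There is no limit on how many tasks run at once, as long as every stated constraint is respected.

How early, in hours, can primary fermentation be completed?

Milling waits on its own release at hour 1, so it starts at hour 1 and finishes at 1 + 2 = hour 3.
Lautering cannot begin until milling (finishes hour 3). It runs from hour 3 to 3 + 9 = hour 12.
Primary fermentation has to wait for milling (finishes hour 3, plus 3-hour gap → hour 6); lautering (finishes hour 12). The latest of these is hour 12, so primary fermentation runs hour 12 to 12 + 7 = hour 19.

19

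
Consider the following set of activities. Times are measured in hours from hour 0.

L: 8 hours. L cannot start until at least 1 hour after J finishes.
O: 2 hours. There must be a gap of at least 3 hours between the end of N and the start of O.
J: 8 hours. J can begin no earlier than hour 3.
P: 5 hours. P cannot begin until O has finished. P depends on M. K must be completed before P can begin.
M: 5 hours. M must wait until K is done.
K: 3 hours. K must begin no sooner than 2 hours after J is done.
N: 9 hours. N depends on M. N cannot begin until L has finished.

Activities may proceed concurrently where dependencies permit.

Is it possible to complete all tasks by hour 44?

Yes

After its own release at hour 3, J can start at hour 3 and finishes at hour 11.
After J (finishes hour 11, plus 1-hour gap → hour 12), L can start at hour 12 and finishes at hour 20.
K waits on J (finishes hour 11, plus 2-hour gap → hour 13), so it starts at hour 13 and finishes at 13 + 3 = hour 16.
After K (finishes hour 16), M can start at hour 16 and finishes at hour 21.
N needs all of M (finishes hour 21); L (finishes hour 20). That puts its earliest start at hour 21; it finishes at 21 + 9 = hour 30.
O waits on N (finishes hour 30, plus 3-hour gap → hour 33), so it starts at hour 33 and finishes at 33 + 2 = hour 35.
P needs all of O (finishes hour 35); M (finishes hour 21); K (finishes hour 16). That puts its earliest start at hour 35; it finishes at 35 + 5 = hour 40.
Every task is finished by hour 40, which is no later than the deadline of 44, so the schedule is feasible.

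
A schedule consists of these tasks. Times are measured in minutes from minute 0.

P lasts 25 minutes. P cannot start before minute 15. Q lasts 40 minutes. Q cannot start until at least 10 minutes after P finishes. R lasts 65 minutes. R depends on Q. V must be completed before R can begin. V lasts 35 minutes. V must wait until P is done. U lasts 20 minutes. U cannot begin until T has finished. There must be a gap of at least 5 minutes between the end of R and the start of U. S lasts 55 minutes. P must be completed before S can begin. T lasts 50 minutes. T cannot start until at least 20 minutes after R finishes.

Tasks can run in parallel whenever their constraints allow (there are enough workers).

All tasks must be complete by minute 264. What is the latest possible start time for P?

34

U must finish by minute 264; it takes 20 minutes, so it must start by 264 − 20 = minute 244.
T must finish before U (must start by minute 244). With a 50-minute duration, T must start by 244 − 50 = minute 194.
R feeds T (must start by minute 194, minus 20-minute gap → minute 174); U (must start by minute 244, minus 5-minute gap → minute 239). Taking the minimum, R must finish by minute 174 and start by 174 − 65 = minute 109.
Q must finish before R (must start by minute 109). With a 40-minute duration, Q must start by 109 − 40 = minute 69.
S must finish by minute 264; it takes 55 minutes, so it must start by 264 − 55 = minute 209.
Since R (must start by minute 109) depends on it, V must finish by minute 109. Backing off its 35-minute duration gives a latest start of minute 74.
P has several dependents: Q (must start by minute 69, minus 10-minute gap → minute 59); S (must start by minute 209); V (must start by minute 74). The earliest of those limits is minute 59, so P must start by 59 − 25 = minute 34.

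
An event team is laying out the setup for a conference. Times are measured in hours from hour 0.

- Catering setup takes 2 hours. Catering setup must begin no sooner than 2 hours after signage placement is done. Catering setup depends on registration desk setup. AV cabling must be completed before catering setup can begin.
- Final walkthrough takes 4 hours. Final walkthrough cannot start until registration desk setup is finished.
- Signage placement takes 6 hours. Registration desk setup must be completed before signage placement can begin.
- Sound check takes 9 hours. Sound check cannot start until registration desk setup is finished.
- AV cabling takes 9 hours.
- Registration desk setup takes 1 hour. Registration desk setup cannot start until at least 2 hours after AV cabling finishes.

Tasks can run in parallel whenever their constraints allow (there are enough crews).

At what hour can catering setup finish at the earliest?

Nothing blocks AV cabling, so it runs from hour 0 to hour 9.
Registration desk setup waits on AV cabling (finishes hour 9, plus 2-hour gap → hour 11), so it starts at hour 11 and finishes at 11 + 1 = hour 12.
After registration desk setup (finishes hour 12), signage placement can start at hour 12 and finishes at hour 18.
Catering setup cannot start until signage placement (finishes hour 18, plus 2-hour gap → hour 20); registration desk setup (finishes hour 12); AV cabling (finishes hour 9). The controlling bound is hour 20, so catering setup finishes at 20 + 2 = hour 22.

22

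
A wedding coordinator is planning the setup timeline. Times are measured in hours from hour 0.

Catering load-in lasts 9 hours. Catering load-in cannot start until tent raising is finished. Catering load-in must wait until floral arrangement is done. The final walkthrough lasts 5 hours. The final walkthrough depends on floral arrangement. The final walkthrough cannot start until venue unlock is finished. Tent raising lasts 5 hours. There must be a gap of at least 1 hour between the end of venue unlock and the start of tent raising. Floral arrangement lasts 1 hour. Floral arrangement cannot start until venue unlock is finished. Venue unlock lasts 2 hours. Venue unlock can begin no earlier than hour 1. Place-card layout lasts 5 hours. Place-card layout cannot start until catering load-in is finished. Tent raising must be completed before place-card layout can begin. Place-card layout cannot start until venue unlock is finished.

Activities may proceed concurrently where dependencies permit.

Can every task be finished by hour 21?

Venue unlock waits on its own release at hour 1, so it starts at hour 1 and finishes at 1 + 2 = hour 3.
Floral arrangement waits on venue unlock (finishes hour 3), so it starts at hour 3 and finishes at 3 + 1 = hour 4.
For the final walkthrough: floral arrangement (finishes hour 4); venue unlock (finishes hour 3). Taking the maximum gives a start of hour 4, and it finishes at 4 + 5 = hour 9.
Tent raising cannot begin until venue unlock (finishes hour 3, plus 1-hour gap → hour 4). It runs from hour 4 to 4 + 5 = hour 9.
For catering load-in: tent raising (finishes hour 9); floral arrangement (finishes hour 4). Taking the maximum gives a start of hour 9, and it finishes at 9 + 9 = hour 18.
For place-card layout: catering load-in (finishes hour 18); tent raising (finishes hour 9); venue unlock (finishes hour 3). Taking the maximum gives a start of hour 18, and it finishes at 18 + 5 = hour 23.
The earliest everything can be done is hour 23, which is after the deadline of 21, so it is not possible.

No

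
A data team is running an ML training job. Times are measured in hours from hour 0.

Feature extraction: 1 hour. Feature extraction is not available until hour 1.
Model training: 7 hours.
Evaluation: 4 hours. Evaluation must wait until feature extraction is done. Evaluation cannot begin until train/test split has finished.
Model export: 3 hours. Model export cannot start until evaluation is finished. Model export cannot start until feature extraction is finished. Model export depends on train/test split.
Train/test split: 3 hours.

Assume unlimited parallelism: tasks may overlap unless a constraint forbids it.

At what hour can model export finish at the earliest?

Train/test split has no prerequisites, so it starts at hour 0 and finishes at hour 3.
Feature extraction waits on its own release at hour 1, so it starts at hour 1 and finishes at 1 + 1 = hour 2.
Evaluation has to wait for feature extraction (finishes hour 2); train/test split (finishes hour 3). The latest of these is hour 3, so evaluation runs hour 3 to 3 + 4 = hour 7.
Model export cannot start until evaluation (finishes hour 7); feature extraction (finishes hour 2); train/test split (finishes hour 3). The controlling bound is hour 7, so model export finishes at 7 + 3 = hour 10.

10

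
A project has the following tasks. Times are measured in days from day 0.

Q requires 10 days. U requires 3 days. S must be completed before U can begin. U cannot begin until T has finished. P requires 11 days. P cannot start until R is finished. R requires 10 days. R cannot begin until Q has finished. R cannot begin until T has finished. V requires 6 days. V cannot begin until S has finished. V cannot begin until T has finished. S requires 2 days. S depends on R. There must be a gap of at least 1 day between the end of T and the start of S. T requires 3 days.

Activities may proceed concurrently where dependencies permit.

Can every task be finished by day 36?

T can start immediately at day 0; it finishes at day 3.
Q can start immediately at day 0; it finishes at day 10.
For R: Q (finishes day 10); T (finishes day 3). Taking the maximum gives a start of day 10, and it finishes at 10 + 10 = day 20.
S needs all of R (finishes day 20); T (finishes day 3, plus 1-day gap → day 4). That puts its earliest start at day 20; it finishes at 20 + 2 = day 22.
V needs all of S (finishes day 22); T (finishes day 3). That puts its earliest start at day 22; it finishes at 22 + 6 = day 28.
U has to wait for S (finishes day 22); T (finishes day 3). The latest of these is day 22, so U runs day 22 to 22 + 3 = day 25.
P waits on R (finishes day 20), so it starts at day 20 and finishes at 20 + 11 = day 31.
Every task is finished by day 31, which is no later than the deadline of 36, so the schedule is feasible.

Yes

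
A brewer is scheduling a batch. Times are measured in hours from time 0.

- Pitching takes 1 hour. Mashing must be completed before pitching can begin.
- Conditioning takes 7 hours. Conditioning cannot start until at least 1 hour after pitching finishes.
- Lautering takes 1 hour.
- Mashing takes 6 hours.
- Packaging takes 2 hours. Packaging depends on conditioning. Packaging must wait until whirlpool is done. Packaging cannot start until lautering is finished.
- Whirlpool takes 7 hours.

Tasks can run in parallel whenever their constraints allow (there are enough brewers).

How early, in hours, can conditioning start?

8

Mashing can start immediately at hour 0; it finishes at hour 6.
After mashing (finishes hour 6), pitching can start at hour 6 and finishes at hour 7.
Conditioning waits on pitching (finishes hour 7, plus 1-hour gap → hour 8), so the earliest it can start is hour 8.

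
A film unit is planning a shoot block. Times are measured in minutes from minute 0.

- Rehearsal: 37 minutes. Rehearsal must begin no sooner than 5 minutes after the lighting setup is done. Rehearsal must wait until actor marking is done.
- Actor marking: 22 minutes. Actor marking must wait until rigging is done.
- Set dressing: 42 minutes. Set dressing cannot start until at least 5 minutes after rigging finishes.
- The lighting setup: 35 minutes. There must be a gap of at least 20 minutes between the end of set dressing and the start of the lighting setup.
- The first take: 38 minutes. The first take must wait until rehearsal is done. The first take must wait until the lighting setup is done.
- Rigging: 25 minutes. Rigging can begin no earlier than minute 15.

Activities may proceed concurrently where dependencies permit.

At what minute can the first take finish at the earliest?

222

Rigging waits on its own release at minute 15, so it starts at minute 15 and finishes at 15 + 25 = minute 40.
Actor marking waits on rigging (finishes minute 40), so it starts at minute 40 and finishes at 40 + 22 = minute 62.
Set dressing cannot begin until rigging (finishes minute 40, plus 5-minute gap → minute 45). It runs from minute 45 to 45 + 42 = minute 87.
After set dressing (finishes minute 87, plus 20-minute gap → minute 107), the lighting setup can start at minute 107 and finishes at minute 142.
Rehearsal has to wait for the lighting setup (finishes minute 142, plus 5-minute gap → minute 147); actor marking (finishes minute 62). The latest of these is minute 147, so rehearsal runs minute 147 to 147 + 37 = minute 184.
For the first take: rehearsal (finishes minute 184); the lighting setup (finishes minute 142). Taking the maximum gives a start of minute 184, and it finishes at 184 + 38 = minute 222.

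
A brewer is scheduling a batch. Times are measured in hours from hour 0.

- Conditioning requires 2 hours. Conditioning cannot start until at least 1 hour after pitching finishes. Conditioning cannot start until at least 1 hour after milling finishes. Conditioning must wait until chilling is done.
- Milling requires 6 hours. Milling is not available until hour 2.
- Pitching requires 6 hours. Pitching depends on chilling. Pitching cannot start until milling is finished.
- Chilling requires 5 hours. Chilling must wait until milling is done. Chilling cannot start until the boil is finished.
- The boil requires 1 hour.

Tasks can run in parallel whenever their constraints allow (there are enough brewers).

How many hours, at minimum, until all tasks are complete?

The boil can start immediately at hour 0; it finishes at hour 1.
Milling cannot begin until its own release at hour 2. It runs from hour 2 to 2 + 6 = hour 8.
Chilling cannot start until milling (finishes hour 8); the boil (finishes hour 1). The controlling bound is hour 8, so chilling finishes at 8 + 5 = hour 13.
Pitching cannot start until chilling (finishes hour 13); milling (finishes hour 8). The controlling bound is hour 13, so pitching finishes at 13 + 6 = hour 19.
Conditioning needs all of pitching (finishes hour 19, plus 1-hour gap → hour 20); milling (finishes hour 8, plus 1-hour gap → hour 9); chilling (finishes hour 13). That puts its earliest start at hour 20; it finishes at 20 + 2 = hour 22.
All tasks are finished once the last one completes. Finish times: Milling at 8, The boil at 1, Chilling at 13, Pitching at 19, Conditioning at 22. The latest is hour 22.

22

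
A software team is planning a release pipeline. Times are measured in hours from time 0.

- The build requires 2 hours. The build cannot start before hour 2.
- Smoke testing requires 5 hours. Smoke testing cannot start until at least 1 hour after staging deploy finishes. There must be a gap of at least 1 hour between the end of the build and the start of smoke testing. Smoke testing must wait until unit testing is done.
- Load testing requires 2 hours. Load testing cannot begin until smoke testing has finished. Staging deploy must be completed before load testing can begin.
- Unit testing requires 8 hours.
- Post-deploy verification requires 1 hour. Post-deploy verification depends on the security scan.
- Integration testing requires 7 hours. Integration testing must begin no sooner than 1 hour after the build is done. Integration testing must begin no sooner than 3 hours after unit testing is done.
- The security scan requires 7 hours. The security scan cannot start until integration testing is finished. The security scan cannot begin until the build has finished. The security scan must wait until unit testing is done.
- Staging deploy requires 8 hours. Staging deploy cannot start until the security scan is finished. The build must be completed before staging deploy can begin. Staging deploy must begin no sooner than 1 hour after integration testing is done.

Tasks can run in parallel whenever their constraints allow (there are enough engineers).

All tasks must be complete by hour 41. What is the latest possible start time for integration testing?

Load testing has no dependents, so it just needs to finish by hour 41. Starting by 41 − 2 = hour 39 achieves that.
Smoke testing has to be done before load testing (must start by hour 39). That means finishing by hour 39, i.e. starting by 39 − 5 = hour 34.
Staging deploy has several dependents: smoke testing (must start by hour 34, minus 1-hour gap → hour 33); load testing (must start by hour 39). The earliest of those limits is hour 33, so staging deploy must start by 33 − 8 = hour 25.
Nothing follows post-deploy verification; the deadline of hour 41 is its only limit. It must start by 41 − 1 = hour 40.
The security scan feeds staging deploy (must start by hour 25); post-deploy verification (must start by hour 40). Taking the minimum, the security scan must finish by hour 25 and start by 25 − 7 = hour 18.
For integration testing: the security scan (must start by hour 18); staging deploy (must start by hour 25, minus 1-hour gap → hour 24). The most restrictive is hour 18; with a 7-hour duration, integration testing must start by hour 11.

11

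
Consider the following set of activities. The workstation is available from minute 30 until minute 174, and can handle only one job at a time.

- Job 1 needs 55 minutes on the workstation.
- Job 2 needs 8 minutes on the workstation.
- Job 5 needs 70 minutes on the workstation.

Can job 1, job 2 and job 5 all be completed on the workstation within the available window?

The workstation window is 174 − 30 = 144 minutes.
Running back to back, the jobs need 55 + 8 + 70 = 133 minutes on the workstation.
Since 133 ≤ 144, they fit within the window.

Yes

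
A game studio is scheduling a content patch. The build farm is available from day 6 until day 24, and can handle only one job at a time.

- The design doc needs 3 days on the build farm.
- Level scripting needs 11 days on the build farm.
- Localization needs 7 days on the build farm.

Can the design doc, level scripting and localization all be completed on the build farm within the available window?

The build farm window is 24 − 6 = 18 days.
Running back to back, the jobs need 3 + 11 + 7 = 21 days on the build farm.
Since 21 > 18, they cannot all fit.

No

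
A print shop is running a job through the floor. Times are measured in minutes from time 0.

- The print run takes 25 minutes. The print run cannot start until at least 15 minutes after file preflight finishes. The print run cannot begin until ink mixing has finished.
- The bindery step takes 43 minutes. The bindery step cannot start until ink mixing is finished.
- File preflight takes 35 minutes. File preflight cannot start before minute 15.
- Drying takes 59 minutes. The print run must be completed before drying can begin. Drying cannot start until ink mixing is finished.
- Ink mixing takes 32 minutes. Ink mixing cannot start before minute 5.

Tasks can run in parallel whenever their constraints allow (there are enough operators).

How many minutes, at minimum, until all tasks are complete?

After its own release at minute 5, ink mixing can start at minute 5 and finishes at minute 37.
The bindery step cannot begin until ink mixing (finishes minute 37). It runs from minute 37 to 37 + 43 = minute 80.
File preflight cannot begin until its own release at minute 15. It runs from minute 15 to 15 + 35 = minute 50.
The print run cannot start until file preflight (finishes minute 50, plus 15-minute gap → minute 65); ink mixing (finishes minute 37). The controlling bound is minute 65, so the print run finishes at 65 + 25 = minute 90.
For drying: the print run (finishes minute 90); ink mixing (finishes minute 37). Taking the maximum gives a start of minute 90, and it finishes at 90 + 59 = minute 149.
All tasks are finished once the last one completes. Finish times: File preflight at 50, Ink mixing at 37, The print run at 90, Drying at 149, The bindery step at 80. The latest is minute 149.

149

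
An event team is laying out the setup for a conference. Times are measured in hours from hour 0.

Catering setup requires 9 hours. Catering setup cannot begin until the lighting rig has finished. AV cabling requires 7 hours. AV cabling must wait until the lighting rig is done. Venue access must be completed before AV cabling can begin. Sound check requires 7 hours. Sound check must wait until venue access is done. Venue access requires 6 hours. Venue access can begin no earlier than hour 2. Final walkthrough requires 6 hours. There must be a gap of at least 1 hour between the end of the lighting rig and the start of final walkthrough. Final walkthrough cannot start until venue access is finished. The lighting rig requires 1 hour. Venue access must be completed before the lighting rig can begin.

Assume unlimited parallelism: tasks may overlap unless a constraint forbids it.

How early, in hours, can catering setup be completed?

After its own release at hour 2, venue access can start at hour 2 and finishes at hour 8.
The lighting rig waits on venue access (finishes hour 8), so it starts at hour 8 and finishes at 8 + 1 = hour 9.
After the lighting rig (finishes hour 9), catering setup can start at hour 9 and finishes at hour 18.

18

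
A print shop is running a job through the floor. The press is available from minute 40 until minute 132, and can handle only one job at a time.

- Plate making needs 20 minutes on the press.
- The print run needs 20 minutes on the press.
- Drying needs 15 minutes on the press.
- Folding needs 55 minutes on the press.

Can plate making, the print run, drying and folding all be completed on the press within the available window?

No

The press window is 132 − 40 = 92 minutes.
Running back to back, the jobs need 20 + 20 + 15 + 55 = 110 minutes on the press.
Since 110 > 92, they cannot all fit.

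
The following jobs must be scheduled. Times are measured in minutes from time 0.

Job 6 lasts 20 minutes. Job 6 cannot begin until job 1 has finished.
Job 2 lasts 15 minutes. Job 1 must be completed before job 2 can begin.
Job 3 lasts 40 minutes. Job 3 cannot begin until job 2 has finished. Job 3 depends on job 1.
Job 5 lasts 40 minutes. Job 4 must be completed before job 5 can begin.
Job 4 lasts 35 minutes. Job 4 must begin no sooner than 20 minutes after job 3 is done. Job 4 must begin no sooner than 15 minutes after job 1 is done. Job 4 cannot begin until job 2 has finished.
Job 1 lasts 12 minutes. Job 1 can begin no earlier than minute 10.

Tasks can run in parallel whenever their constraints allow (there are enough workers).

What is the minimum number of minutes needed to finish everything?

Job 1 cannot begin until its own release at minute 10. It runs from minute 10 to 10 + 12 = minute 22.
After job 1 (finishes minute 22), job 6 can start at minute 22 and finishes at minute 42.
Job 2 cannot begin until job 1 (finishes minute 22). It runs from minute 22 to 22 + 15 = minute 37.
Job 3 has to wait for job 2 (finishes minute 37); job 1 (finishes minute 22). The latest of these is minute 37, so job 3 runs minute 37 to 37 + 40 = minute 77.
Job 4 cannot start until job 3 (finishes minute 77, plus 20-minute gap → minute 97); job 1 (finishes minute 22, plus 15-minute gap → minute 37); job 2 (finishes minute 37). The controlling bound is minute 97, so job 4 finishes at 97 + 35 = minute 132.
Job 5 waits on job 4 (finishes minute 132), so it starts at minute 132 and finishes at 132 + 40 = minute 172.
All tasks are finished once the last one completes. Finish times: Job 1 at 22, Job 2 at 37, Job 3 at 77, Job 4 at 132, Job 5 at 172, Job 6 at 42. The latest is minute 172.

172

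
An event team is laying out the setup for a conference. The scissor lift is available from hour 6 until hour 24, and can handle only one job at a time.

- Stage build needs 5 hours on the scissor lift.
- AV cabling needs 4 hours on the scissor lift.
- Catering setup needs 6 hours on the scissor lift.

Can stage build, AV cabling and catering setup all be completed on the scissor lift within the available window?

The scissor lift window is 24 − 6 = 18 hours.
Running back to back, the jobs need 5 + 4 + 6 = 15 hours on the scissor lift.
Since 15 ≤ 18, they fit within the window.

Yes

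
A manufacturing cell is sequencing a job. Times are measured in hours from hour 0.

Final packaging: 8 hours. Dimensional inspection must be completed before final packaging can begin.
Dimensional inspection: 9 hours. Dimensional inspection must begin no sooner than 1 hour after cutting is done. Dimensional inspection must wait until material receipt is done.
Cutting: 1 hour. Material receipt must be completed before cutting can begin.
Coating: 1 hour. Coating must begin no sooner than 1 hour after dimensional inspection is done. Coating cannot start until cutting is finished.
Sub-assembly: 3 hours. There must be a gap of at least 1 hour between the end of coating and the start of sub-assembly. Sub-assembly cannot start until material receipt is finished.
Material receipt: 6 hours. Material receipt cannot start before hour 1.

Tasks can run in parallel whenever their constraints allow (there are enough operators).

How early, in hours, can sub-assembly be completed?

24

After its own release at hour 1, material receipt can start at hour 1 and finishes at hour 7.
Cutting waits on material receipt (finishes hour 7), so it starts at hour 7 and finishes at 7 + 1 = hour 8.
For dimensional inspection: cutting (finishes hour 8, plus 1-hour gap → hour 9); material receipt (finishes hour 7). Taking the maximum gives a start of hour 9, and it finishes at 9 + 9 = hour 18.
For coating: dimensional inspection (finishes hour 18, plus 1-hour gap → hour 19); cutting (finishes hour 8). Taking the maximum gives a start of hour 19, and it finishes at 19 + 1 = hour 20.
Sub-assembly cannot start until coating (finishes hour 20, plus 1-hour gap → hour 21); material receipt (finishes hour 7). The controlling bound is hour 21, so sub-assembly finishes at 21 + 3 = hour 24.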